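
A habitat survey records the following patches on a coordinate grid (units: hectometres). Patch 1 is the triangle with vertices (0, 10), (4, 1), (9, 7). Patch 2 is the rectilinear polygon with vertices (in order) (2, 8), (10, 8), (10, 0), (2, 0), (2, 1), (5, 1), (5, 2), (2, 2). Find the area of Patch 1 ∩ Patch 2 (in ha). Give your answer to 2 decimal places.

27.36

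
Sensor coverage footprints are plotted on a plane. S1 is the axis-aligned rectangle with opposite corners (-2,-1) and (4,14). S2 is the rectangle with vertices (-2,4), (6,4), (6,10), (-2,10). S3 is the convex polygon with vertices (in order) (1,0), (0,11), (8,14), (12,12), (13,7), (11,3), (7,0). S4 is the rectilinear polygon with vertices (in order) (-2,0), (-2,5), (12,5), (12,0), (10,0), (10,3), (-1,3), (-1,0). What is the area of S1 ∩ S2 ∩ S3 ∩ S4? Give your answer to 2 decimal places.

3.41

The intersection is the polygon with vertices (0.545,5), (4,5), (4,4), (0.636,4).
By the shoelace formula its area is 3.41.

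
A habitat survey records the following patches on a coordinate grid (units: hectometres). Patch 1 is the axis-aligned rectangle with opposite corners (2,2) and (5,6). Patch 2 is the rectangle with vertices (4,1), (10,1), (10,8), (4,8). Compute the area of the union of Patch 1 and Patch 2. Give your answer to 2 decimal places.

50.00

By inclusion–exclusion:
Individual areas: |Patch 1| = 12, |Patch 2| = 42.
|Patch 1∩Patch 2|: x∈[4,5], y∈[2,6] → 1·4 = 4.
|Patch 1 ∪ Patch 2| = 54 − 4 = 50.00.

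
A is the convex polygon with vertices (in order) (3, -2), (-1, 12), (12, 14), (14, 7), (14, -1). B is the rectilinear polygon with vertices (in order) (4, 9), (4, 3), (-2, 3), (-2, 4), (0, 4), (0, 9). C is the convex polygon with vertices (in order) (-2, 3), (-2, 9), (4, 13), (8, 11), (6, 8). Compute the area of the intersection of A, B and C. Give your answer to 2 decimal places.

11.81

The intersection is the polygon with vertices (0,9), (4,9), (4,6.75), (1.03,4.894), (0,8.5).
By the shoelace formula its area is 11.81.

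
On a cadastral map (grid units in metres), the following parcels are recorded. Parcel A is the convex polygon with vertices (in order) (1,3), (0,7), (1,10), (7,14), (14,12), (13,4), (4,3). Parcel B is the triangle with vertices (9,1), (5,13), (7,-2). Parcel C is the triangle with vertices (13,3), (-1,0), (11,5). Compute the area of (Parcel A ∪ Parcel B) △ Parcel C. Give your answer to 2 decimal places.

131.31

|Parcel A ∪ Parcel B| = 126.7162.
|(Parcel A ∪ Parcel B) ∩ Parcel C| = 6.2043.
|(Parcel A ∪ Parcel B) △ Parcel C| = 126.7162 + 17 − 12.4086 = 131.31.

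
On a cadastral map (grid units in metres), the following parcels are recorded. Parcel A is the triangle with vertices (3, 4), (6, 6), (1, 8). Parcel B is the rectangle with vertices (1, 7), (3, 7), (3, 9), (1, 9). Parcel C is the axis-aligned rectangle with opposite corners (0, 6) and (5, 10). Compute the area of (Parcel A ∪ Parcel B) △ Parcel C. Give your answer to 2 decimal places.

|Parcel A ∪ Parcel B| = 11.05.
|(Parcel A ∪ Parcel B) ∩ Parcel C| = 6.85.
|(Parcel A ∪ Parcel B) △ Parcel C| = 11.05 + 20 − 13.7 = 17.35.

17.35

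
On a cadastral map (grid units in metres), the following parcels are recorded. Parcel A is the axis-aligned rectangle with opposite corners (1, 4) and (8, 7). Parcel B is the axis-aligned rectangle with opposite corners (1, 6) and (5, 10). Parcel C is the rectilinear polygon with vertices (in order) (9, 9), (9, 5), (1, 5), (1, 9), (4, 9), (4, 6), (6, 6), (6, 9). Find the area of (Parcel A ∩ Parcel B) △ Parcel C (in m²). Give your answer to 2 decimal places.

24.00

|Parcel A ∩ Parcel B| = 4.
|(Parcel A ∩ Parcel B) ∩ Parcel C| = 3.
|(Parcel A ∩ Parcel B) △ Parcel C| = 4 + 26 − 6 = 24.00.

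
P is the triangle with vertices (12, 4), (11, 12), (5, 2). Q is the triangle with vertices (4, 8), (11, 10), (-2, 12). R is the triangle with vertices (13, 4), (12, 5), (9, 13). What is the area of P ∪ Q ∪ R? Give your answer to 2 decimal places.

By inclusion–exclusion:
Individual areas: |P| = 29, |Q| = 20, |R| = 2.5.
|P∩Q| = 0.3497.
|P∩R| = 1.298.
|Q∩R| = 0.0683.
|P∩Q∩R| = 0.0683.
|P ∪ Q ∪ R| = 51.5 − 1.716 + 0.0683 = 49.85.

49.85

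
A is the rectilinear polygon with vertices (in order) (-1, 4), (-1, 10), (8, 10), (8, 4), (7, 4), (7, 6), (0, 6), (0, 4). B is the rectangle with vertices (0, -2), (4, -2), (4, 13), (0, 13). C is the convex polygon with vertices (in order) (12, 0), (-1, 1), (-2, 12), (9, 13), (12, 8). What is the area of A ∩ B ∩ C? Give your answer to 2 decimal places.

16.00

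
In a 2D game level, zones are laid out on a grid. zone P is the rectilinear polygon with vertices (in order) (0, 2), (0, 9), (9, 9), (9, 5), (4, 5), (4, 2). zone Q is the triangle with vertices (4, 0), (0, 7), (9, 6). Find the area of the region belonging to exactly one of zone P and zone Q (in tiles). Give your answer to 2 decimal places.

|zone P| = 48, |zone Q| = 29.5, |zone P∩zone Q| = 17.9405.
|zone P △ zone Q| = |zone P| + |zone Q| − 2·|zone P∩zone Q| = 48 + 29.5 − 35.881 = 41.62.

41.62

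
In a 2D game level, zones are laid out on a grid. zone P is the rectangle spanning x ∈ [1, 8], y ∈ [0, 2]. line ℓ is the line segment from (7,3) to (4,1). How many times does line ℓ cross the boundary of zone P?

1

The segment meets the boundary at (5.5,2).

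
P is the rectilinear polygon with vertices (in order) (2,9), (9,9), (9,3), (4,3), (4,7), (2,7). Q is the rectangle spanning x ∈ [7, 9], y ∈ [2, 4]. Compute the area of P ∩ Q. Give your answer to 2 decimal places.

2.00

The intersection is the polygon with vertices (9,3), (7,3), (7,4), (9,4).
By the shoelace formula its area is 2.00.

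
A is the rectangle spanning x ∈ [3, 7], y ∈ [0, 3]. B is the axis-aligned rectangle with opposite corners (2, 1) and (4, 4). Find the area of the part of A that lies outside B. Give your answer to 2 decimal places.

10.00

|A∩B|: x∈[3,4], y∈[1,3] → 1·2 = 2.
|A| = 12.
|A ∖ B| = |A| − |A∩B| = 12 − 2 = 10.00.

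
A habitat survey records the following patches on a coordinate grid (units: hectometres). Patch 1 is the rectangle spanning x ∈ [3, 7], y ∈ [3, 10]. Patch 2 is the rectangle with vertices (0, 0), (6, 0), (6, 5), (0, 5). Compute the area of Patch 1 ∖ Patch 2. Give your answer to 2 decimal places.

|Patch 1∩Patch 2|: x∈[3,6], y∈[3,5] → 3·2 = 6.
|Patch 1| = 28.
|Patch 1 ∖ Patch 2| = |Patch 1| − |Patch 1∩Patch 2| = 28 − 6 = 22.00.

22.00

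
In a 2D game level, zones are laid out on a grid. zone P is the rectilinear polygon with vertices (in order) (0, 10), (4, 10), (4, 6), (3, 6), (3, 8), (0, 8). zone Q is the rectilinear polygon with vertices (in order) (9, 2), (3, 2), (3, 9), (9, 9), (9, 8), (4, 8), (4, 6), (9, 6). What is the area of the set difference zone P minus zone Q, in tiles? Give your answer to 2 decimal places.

7.00

|zone P| = 10, |zone P∩zone Q| = 3.
|zone P ∖ zone Q| = |zone P| − |zone P∩zone Q| = 10 − 3 = 7.00.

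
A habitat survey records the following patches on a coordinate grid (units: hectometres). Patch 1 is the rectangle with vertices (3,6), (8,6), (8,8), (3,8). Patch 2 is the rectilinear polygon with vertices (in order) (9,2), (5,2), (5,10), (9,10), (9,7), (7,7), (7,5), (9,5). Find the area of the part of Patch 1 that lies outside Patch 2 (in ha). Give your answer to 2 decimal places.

|Patch 1| = 10, |Patch 1∩Patch 2| = 5.
|Patch 1 ∖ Patch 2| = |Patch 1| − |Patch 1∩Patch 2| = 10 − 5 = 5.00.

5.00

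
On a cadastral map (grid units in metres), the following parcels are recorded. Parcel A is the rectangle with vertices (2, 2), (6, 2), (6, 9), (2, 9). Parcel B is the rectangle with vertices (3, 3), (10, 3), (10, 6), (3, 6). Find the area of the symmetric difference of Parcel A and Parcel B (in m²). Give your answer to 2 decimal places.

|Parcel A∩Parcel B|: x∈[3,6], y∈[3,6] → 3·3 = 9.
|Parcel A △ Parcel B| = |Parcel A| + |Parcel B| − 2·|Parcel A∩Parcel B| = 28 + 21 − 18 = 31.00.

31.00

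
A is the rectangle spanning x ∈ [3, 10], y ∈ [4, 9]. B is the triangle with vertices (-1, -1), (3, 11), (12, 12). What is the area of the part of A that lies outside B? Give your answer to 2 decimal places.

|A| = 35, |A∩B| = 17.5.
|A ∖ B| = |A| − |A∩B| = 35 − 17.5 = 17.50.

17.50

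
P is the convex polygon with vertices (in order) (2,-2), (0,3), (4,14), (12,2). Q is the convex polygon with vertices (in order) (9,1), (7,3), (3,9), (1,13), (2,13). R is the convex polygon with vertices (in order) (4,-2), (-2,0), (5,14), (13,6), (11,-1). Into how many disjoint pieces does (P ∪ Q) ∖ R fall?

3

(P ∪ Q) ∖ R splits into 3 disjoint pieces (area 5.8482, area 0.0153, area 0.4056).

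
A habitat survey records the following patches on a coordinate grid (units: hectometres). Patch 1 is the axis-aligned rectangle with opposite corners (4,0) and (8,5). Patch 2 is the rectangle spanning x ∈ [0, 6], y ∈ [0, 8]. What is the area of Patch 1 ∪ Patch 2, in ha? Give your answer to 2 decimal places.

By inclusion–exclusion:
Individual areas: |Patch 1| = 20, |Patch 2| = 48.
|Patch 1∩Patch 2|: x∈[4,6], y∈[0,5] → 2·5 = 10.
|Patch 1 ∪ Patch 2| = 68 − 10 = 58.00.

58.00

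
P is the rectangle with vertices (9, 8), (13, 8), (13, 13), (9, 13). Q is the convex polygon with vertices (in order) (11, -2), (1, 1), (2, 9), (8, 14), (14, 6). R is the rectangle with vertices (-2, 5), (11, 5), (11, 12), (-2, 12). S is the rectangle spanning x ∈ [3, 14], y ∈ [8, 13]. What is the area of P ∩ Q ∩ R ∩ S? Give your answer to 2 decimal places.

6.50

The intersection is the polygon with vertices (9.5,12), (11,10), (11,8), (9,8), (9,12).
By the shoelace formula its area is 6.50.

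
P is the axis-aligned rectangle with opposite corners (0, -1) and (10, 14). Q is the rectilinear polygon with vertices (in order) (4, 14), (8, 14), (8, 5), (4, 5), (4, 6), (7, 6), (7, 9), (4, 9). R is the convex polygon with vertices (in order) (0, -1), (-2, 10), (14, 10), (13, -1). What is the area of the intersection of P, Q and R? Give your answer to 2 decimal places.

The intersection is the polygon with vertices (8,5), (4,5), (4,6), (7,6), (7,9), (4,9), (4,10), (8,10).
By the shoelace formula its area is 11.00.

11.00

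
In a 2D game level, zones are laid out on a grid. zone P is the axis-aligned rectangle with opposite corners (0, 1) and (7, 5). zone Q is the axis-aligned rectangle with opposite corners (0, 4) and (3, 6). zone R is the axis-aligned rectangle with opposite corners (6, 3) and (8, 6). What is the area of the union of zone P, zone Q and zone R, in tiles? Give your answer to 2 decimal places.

By inclusion–exclusion:
Individual areas: |zone P| = 28, |zone Q| = 6, |zone R| = 6.
|zone P∩zone Q|: x∈[0,3], y∈[4,5] → 3·1 = 3.
|zone P∩zone R|: x∈[6,7], y∈[3,5] → 1·2 = 2.
|zone Q∩zone R| = 0 (no overlap).
|zone P∩zone Q∩zone R| = 0.
|zone P ∪ zone Q ∪ zone R| = 40 − 5 + 0 = 35.00.

35.00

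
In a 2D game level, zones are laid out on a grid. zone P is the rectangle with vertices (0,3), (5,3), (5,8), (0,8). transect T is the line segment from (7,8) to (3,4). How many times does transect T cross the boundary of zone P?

The segment meets the boundary at (5,6).

1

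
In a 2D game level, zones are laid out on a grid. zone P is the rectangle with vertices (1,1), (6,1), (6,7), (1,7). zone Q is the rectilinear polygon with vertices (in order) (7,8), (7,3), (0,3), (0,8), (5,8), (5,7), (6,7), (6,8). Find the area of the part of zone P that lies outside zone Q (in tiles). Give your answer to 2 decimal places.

|zone P| = 30, |zone P∩zone Q| = 20.
|zone P ∖ zone Q| = |zone P| − |zone P∩zone Q| = 30 − 20 = 10.00.

10.00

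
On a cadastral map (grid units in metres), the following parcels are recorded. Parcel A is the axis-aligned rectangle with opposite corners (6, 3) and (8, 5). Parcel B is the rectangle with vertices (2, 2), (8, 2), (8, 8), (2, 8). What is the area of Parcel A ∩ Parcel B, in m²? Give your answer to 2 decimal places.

4.00

|Parcel A∩Parcel B|: x∈[6,8], y∈[3,5] → 2·2 = 4.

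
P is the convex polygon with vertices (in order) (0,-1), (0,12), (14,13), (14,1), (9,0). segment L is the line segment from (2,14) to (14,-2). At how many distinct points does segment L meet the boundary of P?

2

The segment meets the boundary at (12.043,0.609), (3.322,12.237).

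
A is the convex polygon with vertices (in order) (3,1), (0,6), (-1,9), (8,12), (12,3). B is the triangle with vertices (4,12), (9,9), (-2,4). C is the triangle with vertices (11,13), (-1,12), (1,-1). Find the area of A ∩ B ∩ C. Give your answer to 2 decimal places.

The intersection is the polygon with vertices (-0.143,6.429), (-0.149,6.468), (2.667,10.222), (5.429,11.143), (8.4,9.36), (7.731,8.423), (0.514,5.143), (0,6).
By the shoelace formula its area is 24.77.

24.77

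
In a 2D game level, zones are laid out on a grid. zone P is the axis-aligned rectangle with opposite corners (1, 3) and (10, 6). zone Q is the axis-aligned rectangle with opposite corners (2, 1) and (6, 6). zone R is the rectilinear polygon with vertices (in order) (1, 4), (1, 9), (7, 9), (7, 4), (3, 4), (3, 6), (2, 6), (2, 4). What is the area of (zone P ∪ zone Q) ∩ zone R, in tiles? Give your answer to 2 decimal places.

|zone P ∪ zone Q| = 35.
|(zone P ∪ zone Q) ∩ zone R| = 10.00.

10.00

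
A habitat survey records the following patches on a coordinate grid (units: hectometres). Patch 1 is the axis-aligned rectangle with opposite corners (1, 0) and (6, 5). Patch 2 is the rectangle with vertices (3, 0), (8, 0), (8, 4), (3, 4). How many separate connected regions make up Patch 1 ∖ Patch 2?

Patch 1 ∖ Patch 2 is a single connected region.

1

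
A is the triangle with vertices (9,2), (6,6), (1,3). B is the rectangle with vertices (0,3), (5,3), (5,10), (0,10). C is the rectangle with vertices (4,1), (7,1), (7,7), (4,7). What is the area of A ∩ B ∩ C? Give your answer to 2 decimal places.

The intersection is the polygon with vertices (5,3), (4,3), (4,4.8), (5,5.4).
By the shoelace formula its area is 2.10.

2.10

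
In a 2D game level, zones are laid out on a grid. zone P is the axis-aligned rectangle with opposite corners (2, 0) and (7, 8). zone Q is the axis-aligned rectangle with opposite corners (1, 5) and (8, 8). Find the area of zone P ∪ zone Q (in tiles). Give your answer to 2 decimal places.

By inclusion–exclusion:
Individual areas: |zone P| = 40, |zone Q| = 21.
|zone P∩zone Q|: x∈[2,7], y∈[5,8] → 5·3 = 15.
|zone P ∪ zone Q| = 61 − 15 = 46.00.

46.00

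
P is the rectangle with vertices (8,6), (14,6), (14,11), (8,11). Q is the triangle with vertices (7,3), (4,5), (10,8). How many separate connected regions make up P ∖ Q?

1

P ∖ Q is a single connected region.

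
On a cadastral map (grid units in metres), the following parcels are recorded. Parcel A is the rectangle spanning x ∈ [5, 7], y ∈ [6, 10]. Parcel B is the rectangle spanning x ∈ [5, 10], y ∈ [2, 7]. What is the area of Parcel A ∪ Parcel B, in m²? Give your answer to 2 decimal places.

By inclusion–exclusion:
Individual areas: |Parcel A| = 8, |Parcel B| = 25.
|Parcel A∩Parcel B|: x∈[5,7], y∈[6,7] → 2·1 = 2.
|Parcel A ∪ Parcel B| = 33 − 2 = 31.00.

31.00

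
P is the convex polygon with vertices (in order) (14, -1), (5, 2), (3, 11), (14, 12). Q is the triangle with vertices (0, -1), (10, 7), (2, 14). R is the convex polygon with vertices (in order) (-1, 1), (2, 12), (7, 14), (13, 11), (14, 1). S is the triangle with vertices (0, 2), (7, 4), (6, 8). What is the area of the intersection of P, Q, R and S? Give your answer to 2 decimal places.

The intersection is the polygon with vertices (5.833,3.667), (4.702,3.343), (4.091,6.091), (6,8), (6.875,4.5).
By the shoelace formula its area is 7.82.

7.82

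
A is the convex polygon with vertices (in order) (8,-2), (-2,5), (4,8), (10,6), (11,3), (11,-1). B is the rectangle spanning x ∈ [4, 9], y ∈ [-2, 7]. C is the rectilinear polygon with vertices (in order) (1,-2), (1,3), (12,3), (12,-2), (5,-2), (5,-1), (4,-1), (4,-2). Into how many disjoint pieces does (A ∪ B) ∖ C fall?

(A ∪ B) ∖ C splits into 2 disjoint pieces (area 44.3167, area 1).

2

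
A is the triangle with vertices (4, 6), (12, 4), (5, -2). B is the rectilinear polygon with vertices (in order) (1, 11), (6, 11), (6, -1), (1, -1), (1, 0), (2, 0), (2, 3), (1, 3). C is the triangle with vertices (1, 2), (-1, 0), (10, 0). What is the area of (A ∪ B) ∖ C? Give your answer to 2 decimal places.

71.08

|A ∪ B| = 77.5625.
|(A ∪ B) ∩ C| = 6.4837.
|(A ∪ B) ∖ C| = 77.5625 − 6.4837 = 71.08.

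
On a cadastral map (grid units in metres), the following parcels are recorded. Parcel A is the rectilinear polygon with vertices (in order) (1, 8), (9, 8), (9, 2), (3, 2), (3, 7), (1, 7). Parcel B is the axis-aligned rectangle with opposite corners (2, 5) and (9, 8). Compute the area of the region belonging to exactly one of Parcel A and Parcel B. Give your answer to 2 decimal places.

21.00

|Parcel A| = 38, |Parcel B| = 21, |Parcel A∩Parcel B| = 19.
|Parcel A △ Parcel B| = |Parcel A| + |Parcel B| − 2·|Parcel A∩Parcel B| = 38 + 21 − 38 = 21.00.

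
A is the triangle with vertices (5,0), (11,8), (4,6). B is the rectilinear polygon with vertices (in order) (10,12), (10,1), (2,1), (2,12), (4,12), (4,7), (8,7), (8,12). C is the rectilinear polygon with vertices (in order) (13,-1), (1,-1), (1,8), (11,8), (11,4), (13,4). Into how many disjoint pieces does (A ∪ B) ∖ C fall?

(A ∪ B) ∖ C splits into 2 disjoint pieces (area 8, area 8).

2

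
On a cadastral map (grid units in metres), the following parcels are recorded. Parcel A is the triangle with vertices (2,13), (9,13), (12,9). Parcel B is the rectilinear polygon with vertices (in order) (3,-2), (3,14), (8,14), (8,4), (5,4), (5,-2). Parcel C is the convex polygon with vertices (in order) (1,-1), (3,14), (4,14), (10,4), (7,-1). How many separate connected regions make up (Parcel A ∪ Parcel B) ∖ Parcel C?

3

(Parcel A ∪ Parcel B) ∖ Parcel C splits into 3 disjoint pieces (area 20.1333, area 2, area 0.1426).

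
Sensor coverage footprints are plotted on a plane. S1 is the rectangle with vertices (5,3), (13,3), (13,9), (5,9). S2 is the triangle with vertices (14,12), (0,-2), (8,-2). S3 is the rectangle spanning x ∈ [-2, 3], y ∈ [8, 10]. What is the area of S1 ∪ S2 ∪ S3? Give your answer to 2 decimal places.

By inclusion–exclusion:
Individual areas: |S1| = 48, |S2| = 56, |S3| = 10.
|S1∩S2| = 20.5714.
|S1∩S3| = 0 (no overlap).
|S2∩S3| = 0.
|S1∩S2∩S3| = 0.
|S1 ∪ S2 ∪ S3| = 114 − 20.5714 + 0 = 93.43.

93.43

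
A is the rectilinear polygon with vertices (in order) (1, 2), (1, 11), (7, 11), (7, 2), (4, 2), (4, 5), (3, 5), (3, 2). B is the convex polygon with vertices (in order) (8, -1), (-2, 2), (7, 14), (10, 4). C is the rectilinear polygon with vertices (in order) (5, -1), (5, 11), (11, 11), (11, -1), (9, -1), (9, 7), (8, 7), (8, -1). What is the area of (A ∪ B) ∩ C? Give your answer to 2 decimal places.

The region (A ∪ B) ∩ C is the polygon with vertices (10,4), (9,1.5), (9,7), (8,7), (8,-1), (5,-0.1), (5,11), (7.9,11).
By the shoelace formula its area is 39.55.

39.55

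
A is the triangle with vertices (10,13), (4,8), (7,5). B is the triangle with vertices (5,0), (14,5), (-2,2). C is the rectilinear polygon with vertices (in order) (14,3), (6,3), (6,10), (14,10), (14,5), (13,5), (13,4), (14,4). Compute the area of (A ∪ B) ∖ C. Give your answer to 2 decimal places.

27.66

|A ∪ B| = 43.
|(A ∪ B) ∩ C| = 15.3368.
|(A ∪ B) ∖ C| = 43 − 15.3368 = 27.66.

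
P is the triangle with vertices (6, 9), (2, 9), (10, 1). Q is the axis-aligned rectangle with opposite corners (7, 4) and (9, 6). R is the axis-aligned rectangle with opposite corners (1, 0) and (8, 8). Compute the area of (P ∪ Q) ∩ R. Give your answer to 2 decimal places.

10.50

The region (P ∪ Q) ∩ R is the polygon with vertices (7.5,6), (8,6), (8,3), (7,4), (3,8), (6.5,8).
By the shoelace formula its area is 10.50.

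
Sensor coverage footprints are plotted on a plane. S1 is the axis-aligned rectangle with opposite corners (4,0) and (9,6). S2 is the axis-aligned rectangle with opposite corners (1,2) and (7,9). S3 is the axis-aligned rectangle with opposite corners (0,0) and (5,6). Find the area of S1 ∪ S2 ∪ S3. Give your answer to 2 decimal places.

By inclusion–exclusion:
Individual areas: |S1| = 30, |S2| = 42, |S3| = 30.
|S1∩S2|: x∈[4,7], y∈[2,6] → 3·4 = 12.
|S1∩S3|: x∈[4,5], y∈[0,6] → 1·6 = 6.
|S2∩S3|: x∈[1,5], y∈[2,6] → 4·4 = 16.
|S1∩S2∩S3| = 4.
|S1 ∪ S2 ∪ S3| = 102 − 34 + 4 = 72.00.

72.00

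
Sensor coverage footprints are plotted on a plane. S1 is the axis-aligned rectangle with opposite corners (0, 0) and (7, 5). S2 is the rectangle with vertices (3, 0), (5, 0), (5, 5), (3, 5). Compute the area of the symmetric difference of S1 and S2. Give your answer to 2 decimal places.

25.00

|S1∩S2|: x∈[3,5], y∈[0,5] → 2·5 = 10.
|S1 △ S2| = |S1| + |S2| − 2·|S1∩S2| = 35 + 10 − 20 = 25.00.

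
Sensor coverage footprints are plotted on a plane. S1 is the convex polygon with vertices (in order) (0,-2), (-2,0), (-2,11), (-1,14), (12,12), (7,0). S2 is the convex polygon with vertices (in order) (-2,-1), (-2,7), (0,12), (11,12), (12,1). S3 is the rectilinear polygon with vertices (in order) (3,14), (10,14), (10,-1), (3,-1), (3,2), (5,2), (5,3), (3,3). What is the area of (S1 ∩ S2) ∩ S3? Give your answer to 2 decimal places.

|S1 ∩ S2| = 134.7736.
|(S1 ∩ S2) ∩ S3| = 71.18.

71.18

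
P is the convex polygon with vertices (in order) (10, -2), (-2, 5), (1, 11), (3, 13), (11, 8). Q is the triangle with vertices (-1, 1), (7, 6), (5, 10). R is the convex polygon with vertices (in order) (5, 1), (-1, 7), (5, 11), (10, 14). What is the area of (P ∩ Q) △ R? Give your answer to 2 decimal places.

|P ∩ Q| = 18.9712.
|(P ∩ Q) ∩ R| = 17.1173.
|(P ∩ Q) △ R| = 18.9712 + 55 − 34.2346 = 39.74.

39.74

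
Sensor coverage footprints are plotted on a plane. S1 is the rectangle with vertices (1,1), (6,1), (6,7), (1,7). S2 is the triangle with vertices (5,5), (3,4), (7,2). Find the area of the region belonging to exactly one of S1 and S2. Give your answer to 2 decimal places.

27.00

|S1| = 30, |S2| = 4, |S1∩S2| = 3.5.
|S1 △ S2| = |S1| + |S2| − 2·|S1∩S2| = 30 + 4 − 7 = 27.00.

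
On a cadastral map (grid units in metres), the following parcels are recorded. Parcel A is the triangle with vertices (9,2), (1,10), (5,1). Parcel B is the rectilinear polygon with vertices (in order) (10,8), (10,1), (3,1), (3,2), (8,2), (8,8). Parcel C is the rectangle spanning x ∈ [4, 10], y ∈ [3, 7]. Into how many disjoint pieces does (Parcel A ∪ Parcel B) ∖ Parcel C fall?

3

(Parcel A ∪ Parcel B) ∖ Parcel C splits into 3 disjoint pieces (area 5.625, area 2, area 12.6667).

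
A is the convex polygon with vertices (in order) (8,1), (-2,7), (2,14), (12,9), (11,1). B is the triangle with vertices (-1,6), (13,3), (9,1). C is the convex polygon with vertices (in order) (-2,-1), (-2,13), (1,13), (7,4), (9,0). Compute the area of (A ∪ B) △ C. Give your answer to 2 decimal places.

|A ∪ B| = 110.7288.
|(A ∪ B) ∩ C| = 43.6311.
|(A ∪ B) △ C| = 110.7288 + 99.5 − 87.2621 = 122.97.

122.97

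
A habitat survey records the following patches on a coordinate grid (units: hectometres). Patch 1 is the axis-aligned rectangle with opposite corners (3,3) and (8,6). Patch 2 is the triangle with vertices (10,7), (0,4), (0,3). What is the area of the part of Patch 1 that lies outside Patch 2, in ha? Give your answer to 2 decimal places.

12.97

|Patch 1| = 15, |Patch 1∩Patch 2| = 2.0333.
|Patch 1 ∖ Patch 2| = |Patch 1| − |Patch 1∩Patch 2| = 15 − 2.0333 = 12.97.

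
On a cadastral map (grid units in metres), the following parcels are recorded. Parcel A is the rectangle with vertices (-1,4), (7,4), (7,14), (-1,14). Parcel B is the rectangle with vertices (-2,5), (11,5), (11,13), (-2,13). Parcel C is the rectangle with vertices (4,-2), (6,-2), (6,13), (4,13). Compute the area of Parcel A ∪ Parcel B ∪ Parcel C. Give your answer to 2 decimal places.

By inclusion–exclusion:
Individual areas: |Parcel A| = 80, |Parcel B| = 104, |Parcel C| = 30.
|Parcel A∩Parcel B|: x∈[-1,7], y∈[5,13] → 8·8 = 64.
|Parcel A∩Parcel C|: x∈[4,6], y∈[4,13] → 2·9 = 18.
|Parcel B∩Parcel C|: x∈[4,6], y∈[5,13] → 2·8 = 16.
|Parcel A∩Parcel B∩Parcel C| = 16.
|Parcel A ∪ Parcel B ∪ Parcel C| = 214 − 98 + 16 = 132.00.

132.00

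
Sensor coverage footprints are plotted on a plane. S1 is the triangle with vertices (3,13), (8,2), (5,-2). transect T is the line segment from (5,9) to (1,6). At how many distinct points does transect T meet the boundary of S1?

The segment meets the boundary at (3.667,8), (4.864,8.898).

2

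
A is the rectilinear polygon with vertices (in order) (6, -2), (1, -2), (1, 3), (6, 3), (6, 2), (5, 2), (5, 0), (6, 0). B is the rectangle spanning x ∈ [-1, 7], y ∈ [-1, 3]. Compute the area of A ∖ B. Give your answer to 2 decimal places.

|A| = 23, |A∩B| = 18.
|A ∖ B| = |A| − |A∩B| = 23 − 18 = 5.00.

5.00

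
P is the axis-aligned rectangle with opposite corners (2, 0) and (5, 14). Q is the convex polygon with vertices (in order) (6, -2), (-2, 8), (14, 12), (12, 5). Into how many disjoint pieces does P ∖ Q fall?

P ∖ Q splits into 2 disjoint pieces (area 13.875, area 3.6).

2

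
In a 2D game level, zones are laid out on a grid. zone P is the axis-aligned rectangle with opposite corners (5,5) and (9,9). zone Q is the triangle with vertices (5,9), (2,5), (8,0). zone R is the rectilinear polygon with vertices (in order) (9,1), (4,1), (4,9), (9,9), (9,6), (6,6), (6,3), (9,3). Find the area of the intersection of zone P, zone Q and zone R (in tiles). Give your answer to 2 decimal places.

2.50

The intersection is the polygon with vertices (5,9), (6,6), (6,5), (5,5).
By the shoelace formula its area is 2.50.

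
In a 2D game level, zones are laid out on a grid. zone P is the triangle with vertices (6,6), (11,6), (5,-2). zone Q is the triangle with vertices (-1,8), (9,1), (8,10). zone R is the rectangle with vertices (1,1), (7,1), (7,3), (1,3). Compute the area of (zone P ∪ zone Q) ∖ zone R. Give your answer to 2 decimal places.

48.63

|zone P ∪ zone Q| = 51.6309.
|(zone P ∪ zone Q) ∩ zone R| = 3.
|(zone P ∪ zone Q) ∖ zone R| = 51.6309 − 3 = 48.63.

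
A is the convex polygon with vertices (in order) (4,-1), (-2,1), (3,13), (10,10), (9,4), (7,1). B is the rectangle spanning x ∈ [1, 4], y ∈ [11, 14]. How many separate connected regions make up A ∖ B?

1

A ∖ B is a single connected region.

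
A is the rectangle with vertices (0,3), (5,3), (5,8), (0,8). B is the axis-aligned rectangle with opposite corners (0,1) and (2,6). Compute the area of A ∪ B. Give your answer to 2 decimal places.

29.00

By inclusion–exclusion:
Individual areas: |A| = 25, |B| = 10.
|A∩B|: x∈[0,2], y∈[3,6] → 2·3 = 6.
|A ∪ B| = 35 − 6 = 29.00.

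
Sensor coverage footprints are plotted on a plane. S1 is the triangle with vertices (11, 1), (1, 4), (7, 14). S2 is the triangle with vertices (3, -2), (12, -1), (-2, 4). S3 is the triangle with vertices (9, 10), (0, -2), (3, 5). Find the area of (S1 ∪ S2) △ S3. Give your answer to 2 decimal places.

79.70

|S1 ∪ S2| = 88.5.
|(S1 ∪ S2) ∩ S3| = 11.1501.
|(S1 ∪ S2) △ S3| = 88.5 + 13.5 − 22.3002 = 79.70.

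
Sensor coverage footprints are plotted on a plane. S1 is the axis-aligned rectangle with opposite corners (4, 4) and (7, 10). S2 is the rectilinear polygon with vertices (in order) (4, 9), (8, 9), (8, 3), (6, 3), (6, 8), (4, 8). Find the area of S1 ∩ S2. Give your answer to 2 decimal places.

The intersection is the polygon with vertices (7,4), (6,4), (6,8), (4,8), (4,9), (7,9).
By the shoelace formula its area is 7.00.

7.00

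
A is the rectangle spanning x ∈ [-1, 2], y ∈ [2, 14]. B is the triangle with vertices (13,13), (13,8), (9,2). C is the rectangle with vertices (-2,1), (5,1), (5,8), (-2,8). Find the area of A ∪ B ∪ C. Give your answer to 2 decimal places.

77.00

By inclusion–exclusion:
Individual areas: |A| = 36, |B| = 10, |C| = 49.
|A∩B| = 0.
|A∩C|: x∈[-1,2], y∈[2,8] → 3·6 = 18.
|B∩C| = 0.
|A∩B∩C| = 0.
|A ∪ B ∪ C| = 95 − 18 + 0 = 77.00.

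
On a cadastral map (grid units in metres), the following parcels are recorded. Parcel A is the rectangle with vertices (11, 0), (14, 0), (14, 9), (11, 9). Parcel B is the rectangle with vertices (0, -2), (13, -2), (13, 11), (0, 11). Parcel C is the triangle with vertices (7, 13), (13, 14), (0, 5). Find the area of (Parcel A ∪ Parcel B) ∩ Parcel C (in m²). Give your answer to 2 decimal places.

The region (Parcel A ∪ Parcel B) ∩ Parcel C is the polygon with vertices (8.667,11), (0,5), (5.25,11).
By the shoelace formula its area is 10.25.

10.25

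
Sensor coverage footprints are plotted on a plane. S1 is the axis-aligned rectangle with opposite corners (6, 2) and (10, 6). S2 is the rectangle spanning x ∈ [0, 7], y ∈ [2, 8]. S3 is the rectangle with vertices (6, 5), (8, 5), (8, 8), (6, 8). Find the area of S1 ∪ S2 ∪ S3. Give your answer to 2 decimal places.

By inclusion–exclusion:
Individual areas: |S1| = 16, |S2| = 42, |S3| = 6.
|S1∩S2|: x∈[6,7], y∈[2,6] → 1·4 = 4.
|S1∩S3|: x∈[6,8], y∈[5,6] → 2·1 = 2.
|S2∩S3|: x∈[6,7], y∈[5,8] → 1·3 = 3.
|S1∩S2∩S3| = 1.
|S1 ∪ S2 ∪ S3| = 64 − 9 + 1 = 56.00.

56.00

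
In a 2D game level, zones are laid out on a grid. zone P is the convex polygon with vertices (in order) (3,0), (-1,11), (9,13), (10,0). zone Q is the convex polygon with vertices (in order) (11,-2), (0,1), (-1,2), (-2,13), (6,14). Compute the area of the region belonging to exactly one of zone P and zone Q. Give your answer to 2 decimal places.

|zone P| = 104.5, |zone Q| = 134.5, |zone P∩zone Q| = 89.7828.
|zone P △ zone Q| = |zone P| + |zone Q| − 2·|zone P∩zone Q| = 104.5 + 134.5 − 179.5656 = 59.43.

59.43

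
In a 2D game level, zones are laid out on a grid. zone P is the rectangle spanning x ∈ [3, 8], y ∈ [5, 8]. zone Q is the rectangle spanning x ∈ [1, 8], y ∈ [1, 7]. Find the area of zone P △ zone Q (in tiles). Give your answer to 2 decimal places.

37.00

|zone P∩zone Q|: x∈[3,8], y∈[5,7] → 5·2 = 10.
|zone P △ zone Q| = |zone P| + |zone Q| − 2·|zone P∩zone Q| = 15 + 42 − 20 = 37.00.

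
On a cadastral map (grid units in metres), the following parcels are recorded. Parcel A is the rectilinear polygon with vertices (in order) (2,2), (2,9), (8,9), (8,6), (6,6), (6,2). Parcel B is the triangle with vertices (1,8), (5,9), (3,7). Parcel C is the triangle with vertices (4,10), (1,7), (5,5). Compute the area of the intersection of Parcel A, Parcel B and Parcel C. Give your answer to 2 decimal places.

The intersection is the polygon with vertices (4.238,8.809), (4.333,8.333), (3,7), (2,7.5), (2,8), (2.333,8.333).
By the shoelace formula its area is 2.39.

2.39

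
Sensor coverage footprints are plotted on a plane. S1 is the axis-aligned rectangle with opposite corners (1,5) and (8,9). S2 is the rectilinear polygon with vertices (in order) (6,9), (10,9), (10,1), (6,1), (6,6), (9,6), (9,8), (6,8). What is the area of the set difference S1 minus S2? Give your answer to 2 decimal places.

|S1| = 28, |S1∩S2| = 4.
|S1 ∖ S2| = |S1| − |S1∩S2| = 28 − 4 = 24.00.

24.00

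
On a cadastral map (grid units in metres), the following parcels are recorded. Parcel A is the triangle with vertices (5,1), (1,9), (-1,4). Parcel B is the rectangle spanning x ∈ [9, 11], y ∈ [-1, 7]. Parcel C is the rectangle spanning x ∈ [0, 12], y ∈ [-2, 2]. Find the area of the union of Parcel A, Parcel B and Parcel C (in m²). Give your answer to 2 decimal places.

By inclusion–exclusion:
Individual areas: |Parcel A| = 18, |Parcel B| = 16, |Parcel C| = 48.
|Parcel A∩Parcel B| = 0.
|Parcel A∩Parcel C| = 0.75.
|Parcel B∩Parcel C|: x∈[9,11], y∈[-1,2] → 2·3 = 6.
|Parcel A∩Parcel B∩Parcel C| = 0.
|Parcel A ∪ Parcel B ∪ Parcel C| = 82 − 6.75 + 0 = 75.25.

75.25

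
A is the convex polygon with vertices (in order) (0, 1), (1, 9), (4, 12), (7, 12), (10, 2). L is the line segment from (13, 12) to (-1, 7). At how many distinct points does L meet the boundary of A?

The segment meets the boundary at (0.832,7.654), (7.581,10.065).

2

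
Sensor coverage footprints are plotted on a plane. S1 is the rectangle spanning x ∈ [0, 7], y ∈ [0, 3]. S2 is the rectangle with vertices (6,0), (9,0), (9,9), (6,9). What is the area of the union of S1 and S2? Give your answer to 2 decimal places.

By inclusion–exclusion:
Individual areas: |S1| = 21, |S2| = 27.
|S1∩S2|: x∈[6,7], y∈[0,3] → 1·3 = 3.
|S1 ∪ S2| = 48 − 3 = 45.00.

45.00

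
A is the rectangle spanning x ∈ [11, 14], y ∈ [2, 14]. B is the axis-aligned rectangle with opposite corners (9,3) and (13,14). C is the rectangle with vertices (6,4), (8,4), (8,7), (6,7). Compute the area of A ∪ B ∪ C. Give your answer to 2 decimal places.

64.00

By inclusion–exclusion:
Individual areas: |A| = 36, |B| = 44, |C| = 6.
|A∩B|: x∈[11,13], y∈[3,14] → 2·11 = 22.
|A∩C| = 0 (no overlap).
|B∩C| = 0 (no overlap).
|A∩B∩C| = 0.
|A ∪ B ∪ C| = 86 − 22 + 0 = 64.00.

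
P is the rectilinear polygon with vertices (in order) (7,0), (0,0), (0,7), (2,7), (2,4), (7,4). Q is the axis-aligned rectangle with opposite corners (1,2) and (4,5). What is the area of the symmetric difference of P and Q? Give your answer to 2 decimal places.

29.00

|P| = 34, |Q| = 9, |P∩Q| = 7.
|P △ Q| = |P| + |Q| − 2·|P∩Q| = 34 + 9 − 14 = 29.00.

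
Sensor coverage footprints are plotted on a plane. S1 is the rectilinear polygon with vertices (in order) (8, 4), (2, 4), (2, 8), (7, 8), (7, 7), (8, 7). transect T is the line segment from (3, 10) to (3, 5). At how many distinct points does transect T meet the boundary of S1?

1

The segment meets the boundary at (3,8).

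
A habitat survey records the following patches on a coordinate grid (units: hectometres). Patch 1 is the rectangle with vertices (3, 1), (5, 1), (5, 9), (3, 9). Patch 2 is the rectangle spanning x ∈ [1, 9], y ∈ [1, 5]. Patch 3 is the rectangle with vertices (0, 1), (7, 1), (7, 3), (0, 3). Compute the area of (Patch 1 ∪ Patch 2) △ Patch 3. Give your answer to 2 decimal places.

30.00

|Patch 1 ∪ Patch 2| = 40.
|(Patch 1 ∪ Patch 2) ∩ Patch 3| = 12.
|(Patch 1 ∪ Patch 2) △ Patch 3| = 40 + 14 − 24 = 30.00.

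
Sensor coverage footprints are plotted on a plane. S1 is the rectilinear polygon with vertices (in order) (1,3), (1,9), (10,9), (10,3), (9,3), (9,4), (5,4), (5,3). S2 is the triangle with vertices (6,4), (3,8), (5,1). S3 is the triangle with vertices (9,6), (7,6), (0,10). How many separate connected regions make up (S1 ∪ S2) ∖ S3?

(S1 ∪ S2) ∖ S3 is a single connected region.

1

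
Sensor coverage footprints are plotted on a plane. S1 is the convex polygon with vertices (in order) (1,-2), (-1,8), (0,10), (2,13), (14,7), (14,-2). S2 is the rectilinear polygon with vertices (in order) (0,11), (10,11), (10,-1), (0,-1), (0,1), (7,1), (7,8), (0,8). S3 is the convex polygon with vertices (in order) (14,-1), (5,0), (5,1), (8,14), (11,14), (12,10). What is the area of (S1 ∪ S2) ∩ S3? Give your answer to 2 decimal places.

73.56

The region (S1 ∪ S2) ∩ S3 is the polygon with vertices (10,11), (10,9), (12.4,7.8), (14,-1), (5,0), (5,1), (7.308,11).
By the shoelace formula its area is 73.56.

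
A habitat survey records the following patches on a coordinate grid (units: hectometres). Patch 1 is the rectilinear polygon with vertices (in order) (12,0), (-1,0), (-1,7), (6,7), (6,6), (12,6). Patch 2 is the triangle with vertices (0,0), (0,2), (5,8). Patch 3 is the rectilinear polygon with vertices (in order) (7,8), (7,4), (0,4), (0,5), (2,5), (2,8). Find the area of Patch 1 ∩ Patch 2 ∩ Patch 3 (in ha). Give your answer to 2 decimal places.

1.56

The intersection is the polygon with vertices (2.5,4), (1.667,4), (4.167,7), (4.375,7).
By the shoelace formula its area is 1.56.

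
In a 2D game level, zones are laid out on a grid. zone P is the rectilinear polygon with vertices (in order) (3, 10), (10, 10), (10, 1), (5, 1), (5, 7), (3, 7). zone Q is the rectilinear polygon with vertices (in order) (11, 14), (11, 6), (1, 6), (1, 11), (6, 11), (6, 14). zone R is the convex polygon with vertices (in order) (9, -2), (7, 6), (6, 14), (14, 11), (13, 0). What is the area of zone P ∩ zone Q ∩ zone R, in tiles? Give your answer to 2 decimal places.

The intersection is the polygon with vertices (10,6), (7,6), (6.5,10), (10,10).
By the shoelace formula its area is 13.00.

13.00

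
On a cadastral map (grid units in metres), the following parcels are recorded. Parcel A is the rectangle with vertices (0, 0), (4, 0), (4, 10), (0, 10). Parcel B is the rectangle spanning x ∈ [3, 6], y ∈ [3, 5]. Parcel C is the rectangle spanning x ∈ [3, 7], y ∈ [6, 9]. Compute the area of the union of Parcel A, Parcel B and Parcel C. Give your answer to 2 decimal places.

53.00

By inclusion–exclusion:
Individual areas: |Parcel A| = 40, |Parcel B| = 6, |Parcel C| = 12.
|Parcel A∩Parcel B|: x∈[3,4], y∈[3,5] → 1·2 = 2.
|Parcel A∩Parcel C|: x∈[3,4], y∈[6,9] → 1·3 = 3.
|Parcel B∩Parcel C| = 0 (no overlap).
|Parcel A∩Parcel B∩Parcel C| = 0.
|Parcel A ∪ Parcel B ∪ Parcel C| = 58 − 5 + 0 = 53.00.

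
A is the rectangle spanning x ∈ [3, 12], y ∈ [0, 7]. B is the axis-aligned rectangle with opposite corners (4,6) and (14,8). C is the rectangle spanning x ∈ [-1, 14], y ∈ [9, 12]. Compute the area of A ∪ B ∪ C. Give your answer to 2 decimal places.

By inclusion–exclusion:
Individual areas: |A| = 63, |B| = 20, |C| = 45.
|A∩B|: x∈[4,12], y∈[6,7] → 8·1 = 8.
|A∩C| = 0 (no overlap).
|B∩C| = 0 (no overlap).
|A∩B∩C| = 0.
|A ∪ B ∪ C| = 128 − 8 + 0 = 120.00.

120.00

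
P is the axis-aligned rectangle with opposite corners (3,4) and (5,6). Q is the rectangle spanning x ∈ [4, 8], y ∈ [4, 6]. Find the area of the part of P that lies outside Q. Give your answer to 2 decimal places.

2.00

|P∩Q|: x∈[4,5], y∈[4,6] → 1·2 = 2.
|P| = 4.
|P ∖ Q| = |P| − |P∩Q| = 4 − 2 = 2.00.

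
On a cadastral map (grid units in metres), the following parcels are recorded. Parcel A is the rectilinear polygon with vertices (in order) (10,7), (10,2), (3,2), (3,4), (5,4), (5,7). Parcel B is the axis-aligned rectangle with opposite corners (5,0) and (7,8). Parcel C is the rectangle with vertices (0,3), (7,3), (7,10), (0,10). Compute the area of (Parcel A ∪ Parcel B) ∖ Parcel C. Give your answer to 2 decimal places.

23.00

|Parcel A ∪ Parcel B| = 35.
|(Parcel A ∪ Parcel B) ∩ Parcel C| = 12.
|(Parcel A ∪ Parcel B) ∖ Parcel C| = 35 − 12 = 23.00.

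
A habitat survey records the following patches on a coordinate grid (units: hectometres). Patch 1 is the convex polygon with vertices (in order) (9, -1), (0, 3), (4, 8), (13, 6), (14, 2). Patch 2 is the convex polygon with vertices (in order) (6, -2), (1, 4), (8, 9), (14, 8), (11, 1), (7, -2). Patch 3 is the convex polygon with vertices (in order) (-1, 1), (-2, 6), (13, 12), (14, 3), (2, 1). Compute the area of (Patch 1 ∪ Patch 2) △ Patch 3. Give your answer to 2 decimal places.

65.77

|Patch 1 ∪ Patch 2| = 97.9926.
|(Patch 1 ∪ Patch 2) ∩ Patch 3| = 72.1104.
|(Patch 1 ∪ Patch 2) △ Patch 3| = 97.9926 + 112 − 144.2209 = 65.77.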